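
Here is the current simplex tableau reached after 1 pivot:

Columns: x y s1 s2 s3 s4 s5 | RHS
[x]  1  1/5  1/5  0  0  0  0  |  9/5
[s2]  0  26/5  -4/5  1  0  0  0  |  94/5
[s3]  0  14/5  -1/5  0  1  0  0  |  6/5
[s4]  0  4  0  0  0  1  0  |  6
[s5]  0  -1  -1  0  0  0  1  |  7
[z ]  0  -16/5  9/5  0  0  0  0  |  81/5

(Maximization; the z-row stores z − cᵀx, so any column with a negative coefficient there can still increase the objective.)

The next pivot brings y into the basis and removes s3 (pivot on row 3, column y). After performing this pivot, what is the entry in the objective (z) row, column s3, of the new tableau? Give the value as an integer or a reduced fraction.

8/7

Pivot element is row 3, column y: 14/5.
Normalize row 3: new (row 3, s3) = 1/(14/5) = 5/14.
z-row ← z-row − (-16/5)·(new row 3): 0 − (-16/5)·(5/14) = 8/7.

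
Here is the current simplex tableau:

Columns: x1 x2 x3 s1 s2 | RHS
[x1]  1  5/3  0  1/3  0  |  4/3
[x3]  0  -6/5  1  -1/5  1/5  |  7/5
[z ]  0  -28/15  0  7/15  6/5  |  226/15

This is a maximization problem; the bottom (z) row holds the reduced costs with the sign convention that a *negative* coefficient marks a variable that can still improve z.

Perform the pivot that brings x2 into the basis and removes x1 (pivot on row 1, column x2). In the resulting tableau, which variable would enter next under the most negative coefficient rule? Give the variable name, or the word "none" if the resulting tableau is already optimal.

none

Pivot element 5/3. New z-row = old z-row − (-28/15)·(row 1/(5/3)).
Updated z-row coefficients: x1: 28/25, x2: 0, x3: 0, s1: 21/25, s2: 6/5.
No coefficient is strictly negative; the tableau after this pivot is optimal.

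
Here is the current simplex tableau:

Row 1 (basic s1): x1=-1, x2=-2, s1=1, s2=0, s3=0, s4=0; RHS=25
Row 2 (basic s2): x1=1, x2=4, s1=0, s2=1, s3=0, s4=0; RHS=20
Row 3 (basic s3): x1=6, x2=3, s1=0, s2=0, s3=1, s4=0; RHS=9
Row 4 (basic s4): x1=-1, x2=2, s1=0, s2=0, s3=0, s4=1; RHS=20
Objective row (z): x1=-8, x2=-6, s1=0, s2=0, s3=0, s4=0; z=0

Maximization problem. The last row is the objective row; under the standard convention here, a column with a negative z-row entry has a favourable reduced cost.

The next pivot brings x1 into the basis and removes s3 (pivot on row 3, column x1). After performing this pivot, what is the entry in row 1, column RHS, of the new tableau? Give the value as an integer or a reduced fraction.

Pivot element is row 3, column x1: 6.
Normalize row 3: new (row 3, RHS) = 9/6 = 3/2.
row 1 ← row 1 − (-1)·(new row 3): 25 − (-1)·(3/2) = 53/2.

53/2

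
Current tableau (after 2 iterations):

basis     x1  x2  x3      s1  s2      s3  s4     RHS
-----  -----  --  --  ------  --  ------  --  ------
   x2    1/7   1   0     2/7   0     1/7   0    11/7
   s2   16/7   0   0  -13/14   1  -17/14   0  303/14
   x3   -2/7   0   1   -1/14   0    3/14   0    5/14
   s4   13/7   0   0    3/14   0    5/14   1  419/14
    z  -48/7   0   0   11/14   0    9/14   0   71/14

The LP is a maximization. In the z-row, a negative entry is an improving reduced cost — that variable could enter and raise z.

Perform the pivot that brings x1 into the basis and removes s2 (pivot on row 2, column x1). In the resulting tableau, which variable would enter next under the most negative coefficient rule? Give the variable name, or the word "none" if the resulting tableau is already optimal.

Pivot element 16/7. New z-row = old z-row − (-48/7)·(row 2/(16/7)).
Updated z-row coefficients: x1: 0, x2: 0, x3: 0, s1: -2, s2: 3, s3: -3, s4: 0.
The most negative is -3 in column s3, so s3 would enter next.

s3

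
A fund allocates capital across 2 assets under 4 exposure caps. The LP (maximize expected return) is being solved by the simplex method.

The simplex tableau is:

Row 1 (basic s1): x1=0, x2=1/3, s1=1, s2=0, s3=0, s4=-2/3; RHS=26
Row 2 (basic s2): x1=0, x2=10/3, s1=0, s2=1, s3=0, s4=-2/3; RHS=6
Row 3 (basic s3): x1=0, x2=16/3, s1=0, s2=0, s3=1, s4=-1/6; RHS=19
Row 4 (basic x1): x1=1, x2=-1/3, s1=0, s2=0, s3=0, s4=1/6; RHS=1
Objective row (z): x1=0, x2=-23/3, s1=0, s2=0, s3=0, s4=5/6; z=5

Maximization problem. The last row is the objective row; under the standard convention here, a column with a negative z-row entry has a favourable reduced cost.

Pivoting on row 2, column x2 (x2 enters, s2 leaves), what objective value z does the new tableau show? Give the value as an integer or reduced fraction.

94/5

Minimum ratio for x2: 6/(10/3) = 9/5.
z changes by −(z-row coeff of x2)·ratio = −(-23/3)·(9/5) = 69/5.
New z = 5 + (69/5) = 94/5.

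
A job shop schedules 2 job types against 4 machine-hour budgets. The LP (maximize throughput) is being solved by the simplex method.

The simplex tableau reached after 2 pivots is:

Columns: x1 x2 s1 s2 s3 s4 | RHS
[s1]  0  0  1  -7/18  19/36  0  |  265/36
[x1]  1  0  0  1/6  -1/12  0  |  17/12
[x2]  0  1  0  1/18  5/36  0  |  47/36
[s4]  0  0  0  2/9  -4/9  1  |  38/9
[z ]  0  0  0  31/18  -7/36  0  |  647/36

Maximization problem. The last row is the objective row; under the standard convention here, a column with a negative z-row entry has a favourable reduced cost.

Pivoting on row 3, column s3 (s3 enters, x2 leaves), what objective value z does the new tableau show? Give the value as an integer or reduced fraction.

Minimum ratio for s3: (47/36)/(5/36) = 47/5.
z changes by −(z-row coeff of s3)·ratio = −(-7/36)·(47/5) = 329/180.
New z = 647/36 + (329/180) = 99/5.

99/5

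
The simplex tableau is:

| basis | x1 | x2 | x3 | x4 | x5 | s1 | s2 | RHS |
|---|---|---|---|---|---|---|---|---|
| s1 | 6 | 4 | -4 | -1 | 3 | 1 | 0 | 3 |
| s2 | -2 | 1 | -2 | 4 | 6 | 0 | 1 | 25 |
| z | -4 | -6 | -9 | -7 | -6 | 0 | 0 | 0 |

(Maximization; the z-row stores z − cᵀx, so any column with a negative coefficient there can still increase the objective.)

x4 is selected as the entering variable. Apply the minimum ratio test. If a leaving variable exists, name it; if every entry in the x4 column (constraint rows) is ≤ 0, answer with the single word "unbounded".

Ratios: row 1 (s1): entry -1 ≤ 0, skip; row 2 (s2): 25/4 = 25/4.
Minimum ratio is in the s2 row, so s2 leaves.

s2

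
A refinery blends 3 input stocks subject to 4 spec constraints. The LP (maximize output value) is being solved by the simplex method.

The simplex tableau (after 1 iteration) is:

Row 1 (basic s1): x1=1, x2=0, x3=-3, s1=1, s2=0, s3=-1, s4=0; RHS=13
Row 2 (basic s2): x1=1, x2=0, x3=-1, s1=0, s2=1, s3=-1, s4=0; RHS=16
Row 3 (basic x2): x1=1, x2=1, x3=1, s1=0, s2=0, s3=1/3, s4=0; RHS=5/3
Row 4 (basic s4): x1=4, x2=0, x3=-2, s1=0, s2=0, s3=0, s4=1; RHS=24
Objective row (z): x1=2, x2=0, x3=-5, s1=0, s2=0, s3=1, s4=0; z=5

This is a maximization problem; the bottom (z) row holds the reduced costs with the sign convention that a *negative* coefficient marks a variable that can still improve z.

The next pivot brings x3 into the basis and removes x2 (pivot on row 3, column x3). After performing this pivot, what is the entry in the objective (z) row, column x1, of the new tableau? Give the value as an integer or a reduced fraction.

7

Pivot element is row 3, column x3: 1.
Normalize row 3: new (row 3, x1) = 1/1 = 1.
z-row ← z-row − (-5)·(new row 3): 2 − (-5)·1 = 7.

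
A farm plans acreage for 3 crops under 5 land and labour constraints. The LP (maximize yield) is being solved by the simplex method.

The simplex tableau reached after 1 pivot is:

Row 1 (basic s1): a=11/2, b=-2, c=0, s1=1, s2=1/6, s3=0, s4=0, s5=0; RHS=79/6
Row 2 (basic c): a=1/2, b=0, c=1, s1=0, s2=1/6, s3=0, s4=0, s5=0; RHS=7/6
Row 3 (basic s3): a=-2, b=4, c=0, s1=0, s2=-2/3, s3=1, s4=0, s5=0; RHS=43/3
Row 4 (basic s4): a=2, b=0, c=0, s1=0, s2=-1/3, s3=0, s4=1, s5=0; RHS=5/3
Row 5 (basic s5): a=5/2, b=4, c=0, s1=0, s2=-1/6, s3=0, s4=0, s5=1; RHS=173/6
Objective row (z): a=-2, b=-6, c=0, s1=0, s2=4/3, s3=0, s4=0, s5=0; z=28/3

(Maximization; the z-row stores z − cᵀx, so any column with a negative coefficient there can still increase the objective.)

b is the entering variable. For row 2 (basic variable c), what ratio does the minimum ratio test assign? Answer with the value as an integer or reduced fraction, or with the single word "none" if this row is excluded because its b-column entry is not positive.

none

The b entry in row 2 is 0 ≤ 0, so this row gives no ratio.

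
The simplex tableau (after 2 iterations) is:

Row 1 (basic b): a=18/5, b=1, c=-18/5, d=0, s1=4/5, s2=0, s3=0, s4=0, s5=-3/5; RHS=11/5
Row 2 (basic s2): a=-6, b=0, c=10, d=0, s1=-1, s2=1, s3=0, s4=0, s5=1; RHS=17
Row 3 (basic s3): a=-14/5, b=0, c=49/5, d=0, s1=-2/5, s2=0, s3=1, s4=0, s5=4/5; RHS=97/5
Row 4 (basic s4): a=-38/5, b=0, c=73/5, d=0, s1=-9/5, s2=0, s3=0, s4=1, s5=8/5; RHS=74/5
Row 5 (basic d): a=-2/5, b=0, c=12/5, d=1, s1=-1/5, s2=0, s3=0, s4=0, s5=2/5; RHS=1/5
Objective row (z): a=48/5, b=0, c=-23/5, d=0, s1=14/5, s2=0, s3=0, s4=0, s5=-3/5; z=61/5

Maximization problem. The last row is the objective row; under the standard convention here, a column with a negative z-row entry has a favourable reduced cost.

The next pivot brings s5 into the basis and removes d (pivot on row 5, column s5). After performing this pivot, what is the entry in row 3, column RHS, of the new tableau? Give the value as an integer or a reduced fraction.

19

Pivot element is row 5, column s5: 2/5.
Normalize row 5: new (row 5, RHS) = (1/5)/(2/5) = 1/2.
row 3 ← row 3 − (4/5)·(new row 5): 97/5 − (4/5)·(1/2) = 19.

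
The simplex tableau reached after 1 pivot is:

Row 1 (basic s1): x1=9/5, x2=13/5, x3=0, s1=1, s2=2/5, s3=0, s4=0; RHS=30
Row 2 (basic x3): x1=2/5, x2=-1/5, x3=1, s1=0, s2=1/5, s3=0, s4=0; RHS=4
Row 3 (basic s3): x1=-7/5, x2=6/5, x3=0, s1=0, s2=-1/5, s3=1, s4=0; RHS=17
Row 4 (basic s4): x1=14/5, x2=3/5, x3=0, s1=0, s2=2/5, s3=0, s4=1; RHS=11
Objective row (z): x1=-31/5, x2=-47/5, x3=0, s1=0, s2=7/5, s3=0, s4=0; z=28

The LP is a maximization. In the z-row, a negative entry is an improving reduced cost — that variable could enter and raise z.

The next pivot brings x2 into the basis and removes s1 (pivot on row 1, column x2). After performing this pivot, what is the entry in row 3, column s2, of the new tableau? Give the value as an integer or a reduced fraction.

Pivot element is row 1, column x2: 13/5.
Normalize row 1: new (row 1, s2) = (2/5)/(13/5) = 2/13.
row 3 ← row 3 − (6/5)·(new row 1): -1/5 − (6/5)·(2/13) = -5/13.

-5/13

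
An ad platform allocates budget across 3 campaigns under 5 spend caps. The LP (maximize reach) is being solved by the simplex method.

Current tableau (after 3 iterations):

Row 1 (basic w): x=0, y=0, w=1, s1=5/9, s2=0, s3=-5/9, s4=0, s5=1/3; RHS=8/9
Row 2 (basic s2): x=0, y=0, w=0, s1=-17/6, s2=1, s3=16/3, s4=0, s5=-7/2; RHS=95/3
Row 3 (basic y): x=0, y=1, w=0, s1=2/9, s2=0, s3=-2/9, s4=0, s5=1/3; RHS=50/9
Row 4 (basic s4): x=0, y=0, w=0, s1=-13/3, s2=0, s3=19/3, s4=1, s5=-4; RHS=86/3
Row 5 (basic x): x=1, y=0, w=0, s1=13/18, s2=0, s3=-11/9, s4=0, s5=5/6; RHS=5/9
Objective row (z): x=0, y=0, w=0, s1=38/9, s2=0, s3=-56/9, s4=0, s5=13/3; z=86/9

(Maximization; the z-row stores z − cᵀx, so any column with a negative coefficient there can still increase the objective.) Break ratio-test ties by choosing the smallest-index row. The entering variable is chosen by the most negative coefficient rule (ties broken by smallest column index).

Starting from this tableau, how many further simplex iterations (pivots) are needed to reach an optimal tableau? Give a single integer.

2

pivot: s3 in, s4 out → z = 2150/57
pivot: s1 in, s2 out → z = 3538/93
No improving column remains; optimal.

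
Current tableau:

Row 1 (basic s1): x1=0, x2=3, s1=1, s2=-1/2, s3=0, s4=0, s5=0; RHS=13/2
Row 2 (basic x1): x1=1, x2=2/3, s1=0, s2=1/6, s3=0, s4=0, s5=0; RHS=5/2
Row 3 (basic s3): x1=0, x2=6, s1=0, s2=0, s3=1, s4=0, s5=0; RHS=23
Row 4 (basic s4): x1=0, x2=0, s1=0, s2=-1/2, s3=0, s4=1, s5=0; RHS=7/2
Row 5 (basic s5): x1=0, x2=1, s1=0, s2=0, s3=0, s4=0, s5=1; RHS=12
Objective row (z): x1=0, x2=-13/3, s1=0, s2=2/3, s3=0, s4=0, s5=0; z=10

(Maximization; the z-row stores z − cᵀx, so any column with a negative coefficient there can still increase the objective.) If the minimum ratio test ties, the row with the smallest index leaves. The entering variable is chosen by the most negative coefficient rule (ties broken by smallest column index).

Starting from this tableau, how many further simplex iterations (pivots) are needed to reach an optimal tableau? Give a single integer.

2

pivot: x2 in, s1 out → z = 349/18
pivot: s2 in, x1 out → z = 98/5
No improving column remains; optimal.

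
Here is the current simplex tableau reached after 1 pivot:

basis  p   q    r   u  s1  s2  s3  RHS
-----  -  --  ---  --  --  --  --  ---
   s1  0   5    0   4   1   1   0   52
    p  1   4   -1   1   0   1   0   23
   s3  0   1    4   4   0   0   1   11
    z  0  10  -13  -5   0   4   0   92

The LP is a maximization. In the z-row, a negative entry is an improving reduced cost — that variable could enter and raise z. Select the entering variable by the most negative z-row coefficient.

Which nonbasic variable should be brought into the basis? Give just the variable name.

r

Objective-row coefficients: p: 0, q: 10, r: -13, u: -5, s1: 0, s2: 4, s3: 0.
The most negative is -13 in column r, so r enters.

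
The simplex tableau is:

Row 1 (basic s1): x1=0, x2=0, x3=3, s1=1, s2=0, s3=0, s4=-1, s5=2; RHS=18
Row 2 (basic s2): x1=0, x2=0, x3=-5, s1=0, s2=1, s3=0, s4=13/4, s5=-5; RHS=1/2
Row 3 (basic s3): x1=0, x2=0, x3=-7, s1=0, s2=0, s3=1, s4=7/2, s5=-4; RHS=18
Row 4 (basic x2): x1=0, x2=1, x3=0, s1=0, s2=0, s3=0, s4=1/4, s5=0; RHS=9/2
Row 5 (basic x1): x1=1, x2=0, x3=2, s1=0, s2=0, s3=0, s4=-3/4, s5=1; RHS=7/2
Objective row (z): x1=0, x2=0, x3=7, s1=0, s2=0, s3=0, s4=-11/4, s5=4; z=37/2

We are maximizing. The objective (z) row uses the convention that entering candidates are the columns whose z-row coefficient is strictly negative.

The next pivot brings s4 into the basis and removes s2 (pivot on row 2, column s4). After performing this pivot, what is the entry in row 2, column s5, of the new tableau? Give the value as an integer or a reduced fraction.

Pivot element is row 2, column s4: 13/4.
Normalize row 2: new (row 2, s5) = (-5)/(13/4) = -20/13.
Row 2 is the pivot row, so the entry is -20/13.

-20/13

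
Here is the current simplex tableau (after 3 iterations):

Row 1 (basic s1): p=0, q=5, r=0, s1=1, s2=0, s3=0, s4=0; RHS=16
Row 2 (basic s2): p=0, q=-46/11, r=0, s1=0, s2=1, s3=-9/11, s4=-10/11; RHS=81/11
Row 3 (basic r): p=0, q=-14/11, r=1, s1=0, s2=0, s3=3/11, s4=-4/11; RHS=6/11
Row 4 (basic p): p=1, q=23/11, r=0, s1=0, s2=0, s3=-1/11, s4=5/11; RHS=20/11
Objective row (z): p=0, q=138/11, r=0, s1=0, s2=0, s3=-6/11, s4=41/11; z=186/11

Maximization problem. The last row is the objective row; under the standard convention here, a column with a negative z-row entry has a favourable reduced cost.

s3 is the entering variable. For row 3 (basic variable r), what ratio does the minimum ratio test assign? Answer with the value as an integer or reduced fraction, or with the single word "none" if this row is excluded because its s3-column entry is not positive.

Ratio = RHS / (s3 entry) = (6/11) / (3/11) = 2.

2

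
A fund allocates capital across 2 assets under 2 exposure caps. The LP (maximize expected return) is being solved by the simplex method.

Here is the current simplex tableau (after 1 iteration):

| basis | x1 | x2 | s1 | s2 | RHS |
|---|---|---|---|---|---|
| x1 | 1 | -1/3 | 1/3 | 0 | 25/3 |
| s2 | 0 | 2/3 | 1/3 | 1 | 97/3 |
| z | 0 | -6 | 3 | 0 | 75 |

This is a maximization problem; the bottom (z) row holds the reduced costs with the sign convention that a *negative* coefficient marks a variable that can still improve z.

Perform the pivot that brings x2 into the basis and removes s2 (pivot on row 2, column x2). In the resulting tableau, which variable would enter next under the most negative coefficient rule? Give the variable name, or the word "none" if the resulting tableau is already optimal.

none

Pivot element 2/3. New z-row = old z-row − (-6)·(row 2/(2/3)).
Updated z-row coefficients: x1: 0, x2: 0, s1: 6, s2: 9.
No coefficient is strictly negative; the tableau after this pivot is optimal.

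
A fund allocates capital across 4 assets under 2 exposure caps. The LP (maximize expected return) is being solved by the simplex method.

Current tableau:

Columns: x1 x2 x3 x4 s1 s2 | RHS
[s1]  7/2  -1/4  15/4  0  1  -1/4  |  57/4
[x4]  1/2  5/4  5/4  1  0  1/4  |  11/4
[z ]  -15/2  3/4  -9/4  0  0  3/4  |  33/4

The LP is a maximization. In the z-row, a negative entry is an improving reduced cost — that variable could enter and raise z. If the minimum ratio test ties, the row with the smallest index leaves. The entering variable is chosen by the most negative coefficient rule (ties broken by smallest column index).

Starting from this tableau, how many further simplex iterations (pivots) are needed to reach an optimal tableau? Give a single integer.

pivot: x1 in, s1 out → z = 543/14
No improving column remains; optimal.

1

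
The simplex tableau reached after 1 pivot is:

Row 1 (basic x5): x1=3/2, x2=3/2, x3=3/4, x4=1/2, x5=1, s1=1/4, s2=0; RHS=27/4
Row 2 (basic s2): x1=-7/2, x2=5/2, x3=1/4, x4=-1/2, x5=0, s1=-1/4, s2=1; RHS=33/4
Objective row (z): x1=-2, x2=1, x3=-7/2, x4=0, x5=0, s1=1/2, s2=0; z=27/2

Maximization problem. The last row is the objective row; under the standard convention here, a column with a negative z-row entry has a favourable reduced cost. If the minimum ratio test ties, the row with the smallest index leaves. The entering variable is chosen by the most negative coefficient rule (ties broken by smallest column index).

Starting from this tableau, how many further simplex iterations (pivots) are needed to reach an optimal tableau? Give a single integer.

1

pivot: x3 in, x5 out → z = 45
No improving column remains; optimal.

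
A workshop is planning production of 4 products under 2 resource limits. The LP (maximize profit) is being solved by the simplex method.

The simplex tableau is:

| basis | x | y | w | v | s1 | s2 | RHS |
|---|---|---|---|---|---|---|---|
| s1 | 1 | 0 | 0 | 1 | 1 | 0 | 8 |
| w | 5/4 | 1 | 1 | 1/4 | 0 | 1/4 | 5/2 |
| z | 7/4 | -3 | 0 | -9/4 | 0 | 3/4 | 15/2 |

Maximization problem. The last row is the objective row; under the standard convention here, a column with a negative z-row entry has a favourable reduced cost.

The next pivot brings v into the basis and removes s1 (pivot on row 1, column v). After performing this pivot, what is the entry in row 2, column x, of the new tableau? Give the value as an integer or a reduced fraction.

1

Pivot element is row 1, column v: 1.
Normalize row 1: new (row 1, x) = 1/1 = 1.
row 2 ← row 2 − (1/4)·(new row 1): 5/4 − (1/4)·1 = 1.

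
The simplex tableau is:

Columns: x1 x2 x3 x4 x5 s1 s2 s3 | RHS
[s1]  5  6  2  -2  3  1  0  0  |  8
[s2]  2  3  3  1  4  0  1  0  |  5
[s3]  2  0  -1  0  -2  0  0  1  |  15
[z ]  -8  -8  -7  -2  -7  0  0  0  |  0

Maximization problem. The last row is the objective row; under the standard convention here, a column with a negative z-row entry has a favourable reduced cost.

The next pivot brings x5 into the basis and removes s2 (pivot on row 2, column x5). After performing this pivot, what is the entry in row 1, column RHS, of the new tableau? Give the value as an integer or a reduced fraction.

17/4

Pivot element is row 2, column x5: 4.
Normalize row 2: new (row 2, RHS) = 5/4 = 5/4.
row 1 ← row 1 − 3·(new row 2): 8 − 3·(5/4) = 17/4.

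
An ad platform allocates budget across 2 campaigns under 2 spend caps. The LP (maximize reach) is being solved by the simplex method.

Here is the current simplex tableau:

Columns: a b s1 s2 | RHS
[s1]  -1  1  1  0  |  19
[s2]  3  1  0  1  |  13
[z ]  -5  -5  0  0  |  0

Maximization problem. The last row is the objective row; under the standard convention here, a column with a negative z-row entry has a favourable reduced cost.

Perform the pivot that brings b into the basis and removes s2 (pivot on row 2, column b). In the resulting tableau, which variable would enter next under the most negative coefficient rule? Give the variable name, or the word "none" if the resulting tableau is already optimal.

Pivot element 1. New z-row = old z-row − (-5)·(row 2/1).
Updated z-row coefficients: a: 10, b: 0, s1: 0, s2: 5.
No coefficient is strictly negative; the tableau after this pivot is optimal.

none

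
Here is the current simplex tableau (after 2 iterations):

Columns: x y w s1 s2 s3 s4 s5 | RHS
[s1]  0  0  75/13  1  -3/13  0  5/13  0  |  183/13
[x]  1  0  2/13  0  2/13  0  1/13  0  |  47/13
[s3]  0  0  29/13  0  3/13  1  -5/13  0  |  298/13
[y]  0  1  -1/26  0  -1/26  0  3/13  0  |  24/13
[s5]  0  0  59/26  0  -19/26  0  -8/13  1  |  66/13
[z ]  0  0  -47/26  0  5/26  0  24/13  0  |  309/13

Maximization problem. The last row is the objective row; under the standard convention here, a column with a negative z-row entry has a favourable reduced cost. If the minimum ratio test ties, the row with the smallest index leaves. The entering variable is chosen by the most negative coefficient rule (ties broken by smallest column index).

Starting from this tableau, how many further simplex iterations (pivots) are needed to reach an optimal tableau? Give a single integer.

pivot: w in, s5 out → z = 1641/59
pivot: s2 in, s1 out → z = 899/32
No improving column remains; optimal.

2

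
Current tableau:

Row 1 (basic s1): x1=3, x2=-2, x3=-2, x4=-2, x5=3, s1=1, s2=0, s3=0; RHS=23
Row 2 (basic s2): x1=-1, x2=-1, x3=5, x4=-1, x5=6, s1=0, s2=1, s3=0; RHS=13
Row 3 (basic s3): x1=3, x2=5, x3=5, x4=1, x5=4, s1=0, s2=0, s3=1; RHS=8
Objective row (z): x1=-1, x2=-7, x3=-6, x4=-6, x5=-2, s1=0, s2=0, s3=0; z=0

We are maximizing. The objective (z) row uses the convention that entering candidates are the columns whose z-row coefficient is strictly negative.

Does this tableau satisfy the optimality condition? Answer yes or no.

no

Column x1 has objective-row coefficient -1, which is negative; an improving pivot exists, so not yet optimal.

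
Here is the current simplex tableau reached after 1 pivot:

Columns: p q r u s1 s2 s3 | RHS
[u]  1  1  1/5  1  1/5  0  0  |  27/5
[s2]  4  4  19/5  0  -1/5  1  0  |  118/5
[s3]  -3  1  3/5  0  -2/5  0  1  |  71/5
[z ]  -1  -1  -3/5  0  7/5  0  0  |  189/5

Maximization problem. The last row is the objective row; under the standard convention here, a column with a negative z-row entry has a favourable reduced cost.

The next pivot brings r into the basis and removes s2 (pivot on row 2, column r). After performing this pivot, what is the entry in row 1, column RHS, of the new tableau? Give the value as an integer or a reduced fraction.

79/19

Pivot element is row 2, column r: 19/5.
Normalize row 2: new (row 2, RHS) = (118/5)/(19/5) = 118/19.
row 1 ← row 1 − (1/5)·(new row 2): 27/5 − (1/5)·(118/19) = 79/19.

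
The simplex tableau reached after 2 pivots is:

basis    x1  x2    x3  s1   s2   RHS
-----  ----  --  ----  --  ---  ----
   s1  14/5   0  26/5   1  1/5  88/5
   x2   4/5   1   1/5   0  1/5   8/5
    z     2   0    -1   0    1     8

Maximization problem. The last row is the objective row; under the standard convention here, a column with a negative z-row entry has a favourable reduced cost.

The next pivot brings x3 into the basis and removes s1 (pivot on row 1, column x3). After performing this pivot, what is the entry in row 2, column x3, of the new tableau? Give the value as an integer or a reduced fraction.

Pivot element is row 1, column x3: 26/5.
Normalize row 1: new (row 1, x3) = (26/5)/(26/5) = 1.
row 2 ← row 2 − (1/5)·(new row 1): 1/5 − (1/5)·1 = 0.

0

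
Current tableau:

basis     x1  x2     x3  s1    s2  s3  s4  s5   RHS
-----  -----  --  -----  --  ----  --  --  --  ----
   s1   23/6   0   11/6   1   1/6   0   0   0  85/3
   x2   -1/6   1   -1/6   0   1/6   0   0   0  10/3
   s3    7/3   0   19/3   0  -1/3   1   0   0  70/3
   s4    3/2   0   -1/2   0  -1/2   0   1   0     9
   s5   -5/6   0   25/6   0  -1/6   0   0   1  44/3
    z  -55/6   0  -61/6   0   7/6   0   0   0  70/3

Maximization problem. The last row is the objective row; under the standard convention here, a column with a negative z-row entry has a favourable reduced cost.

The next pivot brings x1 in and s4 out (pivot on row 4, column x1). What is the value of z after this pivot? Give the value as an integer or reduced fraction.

235/3

Minimum ratio for x1: 9/(3/2) = 6.
z changes by −(z-row coeff of x1)·ratio = −(-55/6)·6 = 55.
New z = 70/3 + 55 = 235/3.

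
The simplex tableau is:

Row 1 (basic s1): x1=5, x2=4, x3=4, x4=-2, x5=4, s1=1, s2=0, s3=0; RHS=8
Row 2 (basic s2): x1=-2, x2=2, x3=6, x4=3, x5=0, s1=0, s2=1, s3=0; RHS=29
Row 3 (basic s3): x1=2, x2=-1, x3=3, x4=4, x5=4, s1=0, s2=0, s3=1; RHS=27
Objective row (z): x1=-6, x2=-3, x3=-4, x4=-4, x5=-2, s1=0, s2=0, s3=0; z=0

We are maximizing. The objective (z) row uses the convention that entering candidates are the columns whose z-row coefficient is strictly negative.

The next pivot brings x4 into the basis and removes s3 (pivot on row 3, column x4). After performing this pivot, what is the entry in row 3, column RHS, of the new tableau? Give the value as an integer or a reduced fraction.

27/4

Pivot element is row 3, column x4: 4.
Normalize row 3: new (row 3, RHS) = 27/4 = 27/4.
Row 3 is the pivot row, so the entry is 27/4.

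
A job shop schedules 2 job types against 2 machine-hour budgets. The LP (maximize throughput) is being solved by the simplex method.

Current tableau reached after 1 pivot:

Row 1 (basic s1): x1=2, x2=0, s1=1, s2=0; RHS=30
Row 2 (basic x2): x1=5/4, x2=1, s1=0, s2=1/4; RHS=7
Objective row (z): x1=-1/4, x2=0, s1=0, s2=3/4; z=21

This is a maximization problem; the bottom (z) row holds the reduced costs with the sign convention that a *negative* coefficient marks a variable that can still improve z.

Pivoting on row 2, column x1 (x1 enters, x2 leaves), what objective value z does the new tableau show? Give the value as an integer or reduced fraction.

112/5

Minimum ratio for x1: 7/(5/4) = 28/5.
z changes by −(z-row coeff of x1)·ratio = −(-1/4)·(28/5) = 7/5.
New z = 21 + (7/5) = 112/5.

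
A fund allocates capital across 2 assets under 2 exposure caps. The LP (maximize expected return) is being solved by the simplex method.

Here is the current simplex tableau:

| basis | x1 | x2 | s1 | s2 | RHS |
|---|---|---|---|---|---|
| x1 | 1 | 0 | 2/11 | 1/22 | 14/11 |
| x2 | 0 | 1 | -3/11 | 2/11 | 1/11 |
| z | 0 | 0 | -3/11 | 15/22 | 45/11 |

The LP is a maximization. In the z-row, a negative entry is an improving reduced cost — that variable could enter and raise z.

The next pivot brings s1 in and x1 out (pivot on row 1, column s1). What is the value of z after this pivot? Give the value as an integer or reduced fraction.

Minimum ratio for s1: (14/11)/(2/11) = 7.
z changes by −(z-row coeff of s1)·ratio = −(-3/11)·7 = 21/11.
New z = 45/11 + (21/11) = 6.

6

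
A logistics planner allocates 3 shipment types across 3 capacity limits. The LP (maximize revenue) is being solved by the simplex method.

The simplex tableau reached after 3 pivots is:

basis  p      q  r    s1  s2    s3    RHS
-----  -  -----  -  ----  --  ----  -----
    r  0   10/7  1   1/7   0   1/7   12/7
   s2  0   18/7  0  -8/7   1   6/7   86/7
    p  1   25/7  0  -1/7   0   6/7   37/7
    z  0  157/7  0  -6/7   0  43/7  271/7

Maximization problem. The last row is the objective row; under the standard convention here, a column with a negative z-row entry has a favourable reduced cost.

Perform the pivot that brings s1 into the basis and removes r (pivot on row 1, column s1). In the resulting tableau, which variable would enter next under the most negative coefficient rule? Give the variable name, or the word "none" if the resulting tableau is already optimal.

Pivot element 1/7. New z-row = old z-row − (-6/7)·(row 1/(1/7)).
Updated z-row coefficients: p: 0, q: 31, r: 6, s1: 0, s2: 0, s3: 7.
No coefficient is strictly negative; the tableau after this pivot is optimal.

none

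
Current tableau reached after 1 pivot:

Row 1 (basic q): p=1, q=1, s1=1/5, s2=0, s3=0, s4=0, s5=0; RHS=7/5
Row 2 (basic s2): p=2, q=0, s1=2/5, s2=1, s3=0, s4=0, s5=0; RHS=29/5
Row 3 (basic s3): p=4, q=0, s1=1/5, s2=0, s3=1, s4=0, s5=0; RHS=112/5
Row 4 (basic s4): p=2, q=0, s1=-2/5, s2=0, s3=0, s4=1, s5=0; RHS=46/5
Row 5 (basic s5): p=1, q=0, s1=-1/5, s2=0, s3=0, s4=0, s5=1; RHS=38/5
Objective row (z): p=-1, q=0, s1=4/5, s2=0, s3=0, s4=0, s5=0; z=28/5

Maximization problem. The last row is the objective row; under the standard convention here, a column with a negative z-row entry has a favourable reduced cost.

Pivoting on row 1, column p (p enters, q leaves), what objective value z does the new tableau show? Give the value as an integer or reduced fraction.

Minimum ratio for p: (7/5)/1 = 7/5.
z changes by −(z-row coeff of p)·ratio = −(-1)·(7/5) = 7/5.
New z = 28/5 + (7/5) = 7.

7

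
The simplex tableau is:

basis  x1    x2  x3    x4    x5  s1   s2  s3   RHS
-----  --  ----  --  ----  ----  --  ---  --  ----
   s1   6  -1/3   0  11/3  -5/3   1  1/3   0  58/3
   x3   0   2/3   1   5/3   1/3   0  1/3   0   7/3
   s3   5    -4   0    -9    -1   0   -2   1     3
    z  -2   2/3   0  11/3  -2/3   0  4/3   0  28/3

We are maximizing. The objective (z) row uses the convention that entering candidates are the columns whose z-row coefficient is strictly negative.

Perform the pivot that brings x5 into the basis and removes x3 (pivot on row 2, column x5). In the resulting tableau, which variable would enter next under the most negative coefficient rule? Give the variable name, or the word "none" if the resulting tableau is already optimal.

x1

Pivot element 1/3. New z-row = old z-row − (-2/3)·(row 2/(1/3)).
Updated z-row coefficients: x1: -2, x2: 2, x3: 2, x4: 7, x5: 0, s1: 0, s2: 2, s3: 0.
The most negative is -2 in column x1, so x1 would enter next.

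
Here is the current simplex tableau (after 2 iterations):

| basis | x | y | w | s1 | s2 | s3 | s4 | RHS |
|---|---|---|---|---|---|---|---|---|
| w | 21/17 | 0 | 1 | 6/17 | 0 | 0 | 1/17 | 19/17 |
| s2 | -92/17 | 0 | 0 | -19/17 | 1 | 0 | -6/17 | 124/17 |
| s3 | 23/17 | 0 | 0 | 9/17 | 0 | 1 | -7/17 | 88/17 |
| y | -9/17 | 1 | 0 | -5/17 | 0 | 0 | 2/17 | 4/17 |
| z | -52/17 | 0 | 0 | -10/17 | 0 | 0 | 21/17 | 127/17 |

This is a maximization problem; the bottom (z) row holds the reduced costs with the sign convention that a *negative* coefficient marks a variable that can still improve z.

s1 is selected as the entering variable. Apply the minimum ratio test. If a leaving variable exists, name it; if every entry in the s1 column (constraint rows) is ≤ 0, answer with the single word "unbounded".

Ratios: row 1 (w): (19/17)/(6/17) = 19/6; row 2 (s2): entry -19/17 ≤ 0, skip; row 3 (s3): (88/17)/(9/17) = 88/9; row 4 (y): entry -5/17 ≤ 0, skip.
Minimum ratio is in the w row, so w leaves.

w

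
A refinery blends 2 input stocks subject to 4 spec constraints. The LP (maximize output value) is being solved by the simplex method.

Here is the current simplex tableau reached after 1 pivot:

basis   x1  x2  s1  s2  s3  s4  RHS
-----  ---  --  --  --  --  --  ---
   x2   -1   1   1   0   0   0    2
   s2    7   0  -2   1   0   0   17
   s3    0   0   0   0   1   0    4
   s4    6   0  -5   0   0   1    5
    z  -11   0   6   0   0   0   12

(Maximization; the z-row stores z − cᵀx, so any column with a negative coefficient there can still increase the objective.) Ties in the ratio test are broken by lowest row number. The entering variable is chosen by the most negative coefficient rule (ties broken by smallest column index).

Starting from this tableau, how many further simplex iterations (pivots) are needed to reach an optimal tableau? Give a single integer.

2

pivot: x1 in, s4 out → z = 127/6
pivot: s1 in, s2 out → z = 699/23
No improving column remains; optimal.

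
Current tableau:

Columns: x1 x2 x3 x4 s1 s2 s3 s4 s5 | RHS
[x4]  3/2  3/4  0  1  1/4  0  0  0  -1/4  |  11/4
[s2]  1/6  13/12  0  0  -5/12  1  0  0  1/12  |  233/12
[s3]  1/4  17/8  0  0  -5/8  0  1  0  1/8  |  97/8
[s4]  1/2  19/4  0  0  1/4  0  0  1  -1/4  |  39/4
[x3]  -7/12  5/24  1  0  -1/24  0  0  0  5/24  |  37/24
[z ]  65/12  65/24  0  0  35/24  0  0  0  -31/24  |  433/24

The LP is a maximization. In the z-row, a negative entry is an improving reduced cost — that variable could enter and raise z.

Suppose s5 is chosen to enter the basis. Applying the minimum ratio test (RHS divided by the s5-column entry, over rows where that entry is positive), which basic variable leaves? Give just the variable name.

x3

Ratios: row 1 (x4): entry -1/4 ≤ 0, skip; row 2 (s2): (233/12)/(1/12) = 233; row 3 (s3): (97/8)/(1/8) = 97; row 4 (s4): entry -1/4 ≤ 0, skip; row 5 (x3): (37/24)/(5/24) = 37/5.
Minimum ratio 37/5 is in the x3 row, so x3 leaves.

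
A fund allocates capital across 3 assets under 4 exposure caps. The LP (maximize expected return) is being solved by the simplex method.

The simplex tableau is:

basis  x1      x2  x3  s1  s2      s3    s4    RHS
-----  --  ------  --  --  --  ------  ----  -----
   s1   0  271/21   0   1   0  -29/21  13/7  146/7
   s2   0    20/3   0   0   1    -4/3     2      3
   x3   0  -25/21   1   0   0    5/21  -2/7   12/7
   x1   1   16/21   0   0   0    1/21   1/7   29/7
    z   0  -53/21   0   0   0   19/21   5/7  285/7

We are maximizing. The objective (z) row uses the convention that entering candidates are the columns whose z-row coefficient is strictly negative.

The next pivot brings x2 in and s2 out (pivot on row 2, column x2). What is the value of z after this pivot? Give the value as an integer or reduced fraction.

837/20

Minimum ratio for x2: 3/(20/3) = 9/20.
z changes by −(z-row coeff of x2)·ratio = −(-53/21)·(9/20) = 159/140.
New z = 285/7 + (159/140) = 837/20.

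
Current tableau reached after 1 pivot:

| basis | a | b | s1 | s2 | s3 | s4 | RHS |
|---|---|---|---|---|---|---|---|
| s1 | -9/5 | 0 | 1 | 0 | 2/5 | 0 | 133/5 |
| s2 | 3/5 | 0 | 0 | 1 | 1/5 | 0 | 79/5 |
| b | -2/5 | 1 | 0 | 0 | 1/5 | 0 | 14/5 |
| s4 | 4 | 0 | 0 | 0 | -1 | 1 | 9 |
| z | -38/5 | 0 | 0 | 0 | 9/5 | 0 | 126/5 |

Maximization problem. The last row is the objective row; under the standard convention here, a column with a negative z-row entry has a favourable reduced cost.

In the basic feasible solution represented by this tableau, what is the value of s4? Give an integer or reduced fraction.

s4 is basic (row 4); its value is the RHS of that row: 9.

9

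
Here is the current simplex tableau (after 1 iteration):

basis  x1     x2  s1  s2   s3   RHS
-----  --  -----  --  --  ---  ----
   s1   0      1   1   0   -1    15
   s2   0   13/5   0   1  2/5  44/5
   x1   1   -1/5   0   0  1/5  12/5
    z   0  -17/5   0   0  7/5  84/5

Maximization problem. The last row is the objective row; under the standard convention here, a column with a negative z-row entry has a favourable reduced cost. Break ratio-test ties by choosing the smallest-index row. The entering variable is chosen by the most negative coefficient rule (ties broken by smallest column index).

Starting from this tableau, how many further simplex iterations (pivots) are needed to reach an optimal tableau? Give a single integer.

1

pivot: x2 in, s2 out → z = 368/13
No improving column remains; optimal.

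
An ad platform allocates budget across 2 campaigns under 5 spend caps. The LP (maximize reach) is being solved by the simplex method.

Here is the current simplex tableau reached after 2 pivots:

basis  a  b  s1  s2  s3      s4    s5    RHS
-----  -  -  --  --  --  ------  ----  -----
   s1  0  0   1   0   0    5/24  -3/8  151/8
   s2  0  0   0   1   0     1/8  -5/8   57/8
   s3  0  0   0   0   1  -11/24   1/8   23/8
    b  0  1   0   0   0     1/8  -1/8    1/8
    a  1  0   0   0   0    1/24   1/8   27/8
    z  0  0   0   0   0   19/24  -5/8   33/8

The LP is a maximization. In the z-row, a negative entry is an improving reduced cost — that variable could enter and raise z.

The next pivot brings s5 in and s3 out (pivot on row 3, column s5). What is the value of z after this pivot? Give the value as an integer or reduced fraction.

37/2

Minimum ratio for s5: (23/8)/(1/8) = 23.
z changes by −(z-row coeff of s5)·ratio = −(-5/8)·23 = 115/8.
New z = 33/8 + (115/8) = 37/2.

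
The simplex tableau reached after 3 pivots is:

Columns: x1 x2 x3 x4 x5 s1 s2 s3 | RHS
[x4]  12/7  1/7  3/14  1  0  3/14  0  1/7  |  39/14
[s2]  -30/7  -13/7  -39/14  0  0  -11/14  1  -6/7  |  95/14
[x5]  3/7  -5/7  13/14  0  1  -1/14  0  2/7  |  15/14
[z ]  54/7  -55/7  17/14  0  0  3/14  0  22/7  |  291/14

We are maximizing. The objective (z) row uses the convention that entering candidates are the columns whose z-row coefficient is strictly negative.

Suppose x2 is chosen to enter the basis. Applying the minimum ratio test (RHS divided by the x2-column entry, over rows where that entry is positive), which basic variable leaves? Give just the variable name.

x4

Ratios: row 1 (x4): (39/14)/(1/7) = 39/2; row 2 (s2): entry -13/7 ≤ 0, skip; row 3 (x5): entry -5/7 ≤ 0, skip.
Minimum ratio 39/2 is in the x4 row, so x4 leaves.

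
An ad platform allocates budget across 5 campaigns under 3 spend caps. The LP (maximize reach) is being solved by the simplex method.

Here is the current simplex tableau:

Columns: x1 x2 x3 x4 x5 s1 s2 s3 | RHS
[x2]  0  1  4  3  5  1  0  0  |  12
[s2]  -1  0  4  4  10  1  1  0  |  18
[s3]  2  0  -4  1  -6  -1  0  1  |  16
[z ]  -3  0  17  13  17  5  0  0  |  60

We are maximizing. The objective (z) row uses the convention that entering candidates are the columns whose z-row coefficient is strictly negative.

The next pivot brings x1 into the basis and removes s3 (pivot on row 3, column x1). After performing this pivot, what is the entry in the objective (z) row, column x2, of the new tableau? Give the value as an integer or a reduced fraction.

Pivot element is row 3, column x1: 2.
Normalize row 3: new (row 3, x2) = 0/2 = 0.
z-row ← z-row − (-3)·(new row 3): 0 − (-3)·0 = 0.

0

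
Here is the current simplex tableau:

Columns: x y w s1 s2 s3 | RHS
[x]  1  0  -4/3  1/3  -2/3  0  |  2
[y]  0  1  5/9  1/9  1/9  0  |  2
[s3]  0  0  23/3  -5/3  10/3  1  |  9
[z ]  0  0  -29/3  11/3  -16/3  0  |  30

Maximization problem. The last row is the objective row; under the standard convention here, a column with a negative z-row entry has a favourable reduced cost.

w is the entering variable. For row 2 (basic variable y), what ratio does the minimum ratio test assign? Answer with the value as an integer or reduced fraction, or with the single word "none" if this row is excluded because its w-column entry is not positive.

18/5

Ratio = RHS / (w entry) = 2 / (5/9) = 18/5.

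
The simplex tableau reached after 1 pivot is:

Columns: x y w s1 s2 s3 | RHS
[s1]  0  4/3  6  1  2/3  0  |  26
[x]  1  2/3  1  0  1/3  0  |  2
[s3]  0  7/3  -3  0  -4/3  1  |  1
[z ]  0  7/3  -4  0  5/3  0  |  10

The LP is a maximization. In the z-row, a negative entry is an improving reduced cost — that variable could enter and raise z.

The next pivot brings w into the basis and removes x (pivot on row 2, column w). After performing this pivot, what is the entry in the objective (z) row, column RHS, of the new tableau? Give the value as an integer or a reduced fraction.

Pivot element is row 2, column w: 1.
Normalize row 2: new (row 2, RHS) = 2/1 = 2.
z-row ← z-row − (-4)·(new row 2): 10 − (-4)·2 = 18.

18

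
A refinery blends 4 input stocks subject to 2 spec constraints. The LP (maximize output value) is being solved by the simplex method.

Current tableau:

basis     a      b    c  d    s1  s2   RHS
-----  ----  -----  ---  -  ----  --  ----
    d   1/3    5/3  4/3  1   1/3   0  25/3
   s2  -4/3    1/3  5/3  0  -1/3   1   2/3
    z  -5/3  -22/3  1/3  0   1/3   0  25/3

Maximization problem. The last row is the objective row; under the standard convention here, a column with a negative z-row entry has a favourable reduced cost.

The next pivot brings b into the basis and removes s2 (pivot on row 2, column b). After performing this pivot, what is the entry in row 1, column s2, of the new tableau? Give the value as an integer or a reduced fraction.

-5

Pivot element is row 2, column b: 1/3.
Normalize row 2: new (row 2, s2) = 1/(1/3) = 3.
row 1 ← row 1 − (5/3)·(new row 2): 0 − (5/3)·3 = -5.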